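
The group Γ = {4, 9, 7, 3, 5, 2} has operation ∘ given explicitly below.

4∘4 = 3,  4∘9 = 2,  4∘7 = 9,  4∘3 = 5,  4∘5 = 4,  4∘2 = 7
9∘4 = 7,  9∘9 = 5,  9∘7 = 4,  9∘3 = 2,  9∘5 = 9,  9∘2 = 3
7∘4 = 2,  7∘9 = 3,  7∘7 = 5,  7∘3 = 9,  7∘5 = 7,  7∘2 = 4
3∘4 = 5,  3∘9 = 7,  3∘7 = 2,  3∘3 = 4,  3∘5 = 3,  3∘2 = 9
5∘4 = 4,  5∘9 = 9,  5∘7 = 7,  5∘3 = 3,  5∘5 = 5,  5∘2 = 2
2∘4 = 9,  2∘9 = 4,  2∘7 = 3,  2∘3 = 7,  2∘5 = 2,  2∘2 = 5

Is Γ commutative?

3 ∘ 7 = 2 but 7 ∘ 3 = 9.
Since 3 and 7 do not commute, Γ is not abelian.

No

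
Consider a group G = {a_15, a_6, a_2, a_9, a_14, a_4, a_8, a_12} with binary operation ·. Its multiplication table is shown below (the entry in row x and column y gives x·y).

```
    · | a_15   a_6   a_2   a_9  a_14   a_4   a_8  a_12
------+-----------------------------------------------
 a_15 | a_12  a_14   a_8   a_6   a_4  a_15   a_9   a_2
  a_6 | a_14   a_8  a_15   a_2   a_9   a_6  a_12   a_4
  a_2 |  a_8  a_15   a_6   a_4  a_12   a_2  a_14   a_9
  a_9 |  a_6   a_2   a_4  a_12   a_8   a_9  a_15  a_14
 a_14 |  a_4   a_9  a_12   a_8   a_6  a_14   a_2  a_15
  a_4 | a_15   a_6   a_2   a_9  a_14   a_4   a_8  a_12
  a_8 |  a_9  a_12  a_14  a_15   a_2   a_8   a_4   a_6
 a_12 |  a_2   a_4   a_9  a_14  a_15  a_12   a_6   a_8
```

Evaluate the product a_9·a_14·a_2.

a_9·a_14 = a_8
a_8·a_2 = a_14

a_14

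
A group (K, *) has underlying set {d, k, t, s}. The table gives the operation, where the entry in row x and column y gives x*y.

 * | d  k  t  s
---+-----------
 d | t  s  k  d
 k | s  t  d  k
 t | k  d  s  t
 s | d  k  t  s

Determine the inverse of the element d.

First locate the identity: row s matches the header, so s is the identity.
Scan row d for s: d*k = s. Hence d^(-1) = k.
(Structurally, K here is isomorphic to the cyclic group Z_4.)

k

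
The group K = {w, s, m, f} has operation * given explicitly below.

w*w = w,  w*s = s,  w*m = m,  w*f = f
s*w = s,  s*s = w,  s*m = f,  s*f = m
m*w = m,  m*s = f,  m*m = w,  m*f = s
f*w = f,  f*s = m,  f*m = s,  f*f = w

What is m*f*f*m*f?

f

m*f = s
s*f = m
m*m = w
w*f = f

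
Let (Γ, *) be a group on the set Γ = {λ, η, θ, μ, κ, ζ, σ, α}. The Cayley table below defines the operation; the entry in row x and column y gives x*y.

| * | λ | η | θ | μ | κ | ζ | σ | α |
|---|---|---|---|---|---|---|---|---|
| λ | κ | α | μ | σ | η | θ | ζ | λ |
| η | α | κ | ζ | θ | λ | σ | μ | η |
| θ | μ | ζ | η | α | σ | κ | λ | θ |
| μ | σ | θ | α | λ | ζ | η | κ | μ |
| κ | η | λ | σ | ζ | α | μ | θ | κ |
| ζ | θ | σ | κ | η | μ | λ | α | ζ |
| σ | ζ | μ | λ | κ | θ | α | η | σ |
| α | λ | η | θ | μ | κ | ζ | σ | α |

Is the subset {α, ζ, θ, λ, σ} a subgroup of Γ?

ζ*θ = κ, which is not in {α, ζ, θ, λ, σ}.
The subset is not closed under *, so it is not a subgroup.
(Structurally, Γ here is isomorphic to the cyclic group Z_8.)

No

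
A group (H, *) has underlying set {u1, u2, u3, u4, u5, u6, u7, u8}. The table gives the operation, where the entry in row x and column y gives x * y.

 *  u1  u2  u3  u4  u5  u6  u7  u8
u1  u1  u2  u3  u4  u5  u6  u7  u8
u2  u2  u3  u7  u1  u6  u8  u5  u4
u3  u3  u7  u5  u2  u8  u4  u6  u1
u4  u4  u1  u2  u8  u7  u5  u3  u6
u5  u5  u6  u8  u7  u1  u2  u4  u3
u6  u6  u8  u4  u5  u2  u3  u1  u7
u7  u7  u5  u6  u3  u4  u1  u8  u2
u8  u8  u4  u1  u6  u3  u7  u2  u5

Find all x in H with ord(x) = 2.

{u5}

Identity is u1. Compute the order of each non-identity element by repeated multiplication:
  u2: u2 → u3 → u7 → u5 → u6 → u8 → u4 → u1  (order 8)
  u3: u3 → u5 → u8 → u1  (order 4)
  u4: u4 → u8 → u6 → u5 → u7 → u3 → u2 → u1  (order 8)
  u5: u5 → u1  (order 2)
  u6: u6 → u3 → u4 → u5 → u2 → u8 → u7 → u1  (order 8)
  u7: u7 → u8 → u2 → u5 → u4 → u3 → u6 → u1  (order 8)
  u8: u8 → u5 → u3 → u1  (order 4)
Elements of order 2: {u5}.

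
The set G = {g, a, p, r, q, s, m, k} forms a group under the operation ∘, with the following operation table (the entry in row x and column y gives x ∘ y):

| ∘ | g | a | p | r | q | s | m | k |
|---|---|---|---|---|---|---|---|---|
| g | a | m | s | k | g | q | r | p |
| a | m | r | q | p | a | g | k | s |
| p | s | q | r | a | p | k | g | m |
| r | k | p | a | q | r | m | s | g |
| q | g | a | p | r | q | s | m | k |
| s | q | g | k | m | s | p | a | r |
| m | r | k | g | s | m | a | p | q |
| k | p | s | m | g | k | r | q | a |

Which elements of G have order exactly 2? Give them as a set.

{r}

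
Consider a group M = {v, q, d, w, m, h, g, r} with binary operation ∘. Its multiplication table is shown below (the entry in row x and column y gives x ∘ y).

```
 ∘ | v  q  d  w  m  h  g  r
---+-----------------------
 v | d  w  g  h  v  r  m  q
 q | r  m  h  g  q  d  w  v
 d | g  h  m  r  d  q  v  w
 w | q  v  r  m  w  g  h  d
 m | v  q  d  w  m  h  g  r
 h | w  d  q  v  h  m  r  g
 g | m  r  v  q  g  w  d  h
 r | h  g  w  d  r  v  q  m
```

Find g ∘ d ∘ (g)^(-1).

d

The identity is m. In row g, the entry m sits in column v, so g^(-1) = v.
g ∘ d = v
v ∘ v = d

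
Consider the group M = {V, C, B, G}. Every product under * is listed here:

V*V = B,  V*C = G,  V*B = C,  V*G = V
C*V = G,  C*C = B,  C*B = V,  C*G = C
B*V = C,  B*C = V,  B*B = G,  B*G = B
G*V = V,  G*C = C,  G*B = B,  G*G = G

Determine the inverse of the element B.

B

First locate the identity: row G matches the header, so G is the identity.
Scan row B for G: B * B = G. Hence B^(-1) = B.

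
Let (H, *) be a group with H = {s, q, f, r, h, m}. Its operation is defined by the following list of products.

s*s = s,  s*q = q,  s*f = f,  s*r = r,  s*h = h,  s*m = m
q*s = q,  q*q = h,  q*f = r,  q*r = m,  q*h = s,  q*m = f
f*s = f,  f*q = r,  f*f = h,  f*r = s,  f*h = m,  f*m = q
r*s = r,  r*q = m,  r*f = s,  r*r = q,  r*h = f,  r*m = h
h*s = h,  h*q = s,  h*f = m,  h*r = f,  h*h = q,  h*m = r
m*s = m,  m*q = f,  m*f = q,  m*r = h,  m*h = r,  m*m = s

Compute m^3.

m

m^1 = m
m^2 = m*m = s
m^3 = s*m = m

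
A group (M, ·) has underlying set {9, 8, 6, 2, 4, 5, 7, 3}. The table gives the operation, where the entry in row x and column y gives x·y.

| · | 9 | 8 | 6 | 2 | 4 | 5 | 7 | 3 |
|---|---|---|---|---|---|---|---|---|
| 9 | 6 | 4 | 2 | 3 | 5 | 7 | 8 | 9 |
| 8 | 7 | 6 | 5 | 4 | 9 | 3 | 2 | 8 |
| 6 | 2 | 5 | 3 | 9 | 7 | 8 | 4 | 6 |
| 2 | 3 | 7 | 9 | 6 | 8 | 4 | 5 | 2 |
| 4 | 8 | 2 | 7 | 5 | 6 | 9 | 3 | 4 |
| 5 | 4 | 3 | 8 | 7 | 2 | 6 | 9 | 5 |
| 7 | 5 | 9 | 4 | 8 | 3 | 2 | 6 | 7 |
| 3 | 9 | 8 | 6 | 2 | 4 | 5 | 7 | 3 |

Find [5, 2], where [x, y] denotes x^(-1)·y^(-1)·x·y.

Identity is 3; from the table 5^(-1) = 8 and 2^(-1) = 9.
8·9 = 7
7·5 = 2
2·2 = 6

6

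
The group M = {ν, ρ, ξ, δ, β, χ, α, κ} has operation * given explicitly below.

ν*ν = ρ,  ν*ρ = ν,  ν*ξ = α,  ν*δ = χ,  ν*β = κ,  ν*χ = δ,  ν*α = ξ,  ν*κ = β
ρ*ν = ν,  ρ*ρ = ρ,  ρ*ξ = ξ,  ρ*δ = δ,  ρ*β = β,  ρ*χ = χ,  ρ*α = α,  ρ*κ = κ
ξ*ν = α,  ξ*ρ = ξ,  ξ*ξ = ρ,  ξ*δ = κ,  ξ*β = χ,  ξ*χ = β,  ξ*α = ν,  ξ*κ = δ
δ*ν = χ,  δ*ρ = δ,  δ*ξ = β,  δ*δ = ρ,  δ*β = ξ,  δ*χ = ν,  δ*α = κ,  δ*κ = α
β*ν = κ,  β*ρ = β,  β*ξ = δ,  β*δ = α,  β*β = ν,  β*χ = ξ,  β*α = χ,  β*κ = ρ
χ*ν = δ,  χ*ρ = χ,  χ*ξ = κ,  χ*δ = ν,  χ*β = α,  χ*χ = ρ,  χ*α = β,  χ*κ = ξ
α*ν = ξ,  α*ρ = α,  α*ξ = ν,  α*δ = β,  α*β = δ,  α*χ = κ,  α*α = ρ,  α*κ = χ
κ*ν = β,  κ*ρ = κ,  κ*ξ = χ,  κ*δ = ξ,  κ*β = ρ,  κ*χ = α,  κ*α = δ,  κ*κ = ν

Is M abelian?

κ*δ = ξ but δ*κ = α.
Since κ and δ do not commute, M is not abelian.

No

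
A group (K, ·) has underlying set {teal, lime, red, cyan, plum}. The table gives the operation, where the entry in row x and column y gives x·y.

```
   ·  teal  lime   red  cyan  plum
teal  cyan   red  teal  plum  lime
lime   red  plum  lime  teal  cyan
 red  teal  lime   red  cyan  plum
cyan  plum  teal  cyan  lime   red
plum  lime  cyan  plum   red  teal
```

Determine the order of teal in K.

The identity element is red (its row matches the header).
teal^1 = teal
teal^2 = teal·teal = cyan
teal^3 = cyan·teal = plum
teal^4 = plum·teal = lime
teal^5 = lime·teal = red
The first power of teal equal to the identity is teal^5, so ord(teal) = 5.

5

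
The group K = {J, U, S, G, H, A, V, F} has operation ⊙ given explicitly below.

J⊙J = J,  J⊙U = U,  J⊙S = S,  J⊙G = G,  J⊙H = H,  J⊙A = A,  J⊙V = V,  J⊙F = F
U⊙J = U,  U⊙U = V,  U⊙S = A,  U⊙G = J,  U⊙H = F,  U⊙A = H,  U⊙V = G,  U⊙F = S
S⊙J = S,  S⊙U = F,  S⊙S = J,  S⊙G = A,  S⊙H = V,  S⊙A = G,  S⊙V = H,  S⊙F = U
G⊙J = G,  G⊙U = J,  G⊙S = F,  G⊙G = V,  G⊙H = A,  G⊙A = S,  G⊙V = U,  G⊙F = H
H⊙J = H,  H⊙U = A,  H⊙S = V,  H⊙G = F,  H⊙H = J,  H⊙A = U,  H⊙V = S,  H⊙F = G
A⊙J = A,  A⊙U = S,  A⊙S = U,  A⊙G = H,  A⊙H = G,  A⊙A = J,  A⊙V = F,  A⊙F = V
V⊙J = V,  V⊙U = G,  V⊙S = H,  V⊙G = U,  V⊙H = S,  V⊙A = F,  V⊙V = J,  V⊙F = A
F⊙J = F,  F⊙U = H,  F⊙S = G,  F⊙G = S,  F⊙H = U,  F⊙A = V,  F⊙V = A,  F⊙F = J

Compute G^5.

G

G^1 = G
G^2 = G ⊙ G = V
G^3 = V ⊙ G = U
G^4 = U ⊙ G = J
G^5 = J ⊙ G = G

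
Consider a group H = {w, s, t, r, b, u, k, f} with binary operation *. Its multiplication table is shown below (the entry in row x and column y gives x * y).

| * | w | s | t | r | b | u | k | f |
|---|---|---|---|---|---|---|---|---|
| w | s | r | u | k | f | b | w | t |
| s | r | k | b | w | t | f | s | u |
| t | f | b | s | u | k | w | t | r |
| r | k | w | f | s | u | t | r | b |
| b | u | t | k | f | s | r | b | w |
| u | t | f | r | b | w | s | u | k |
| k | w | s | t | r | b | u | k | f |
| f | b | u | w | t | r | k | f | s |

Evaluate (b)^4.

b^1 = b
b^2 = b * b = s
b^3 = s * b = t
b^4 = t * b = k

k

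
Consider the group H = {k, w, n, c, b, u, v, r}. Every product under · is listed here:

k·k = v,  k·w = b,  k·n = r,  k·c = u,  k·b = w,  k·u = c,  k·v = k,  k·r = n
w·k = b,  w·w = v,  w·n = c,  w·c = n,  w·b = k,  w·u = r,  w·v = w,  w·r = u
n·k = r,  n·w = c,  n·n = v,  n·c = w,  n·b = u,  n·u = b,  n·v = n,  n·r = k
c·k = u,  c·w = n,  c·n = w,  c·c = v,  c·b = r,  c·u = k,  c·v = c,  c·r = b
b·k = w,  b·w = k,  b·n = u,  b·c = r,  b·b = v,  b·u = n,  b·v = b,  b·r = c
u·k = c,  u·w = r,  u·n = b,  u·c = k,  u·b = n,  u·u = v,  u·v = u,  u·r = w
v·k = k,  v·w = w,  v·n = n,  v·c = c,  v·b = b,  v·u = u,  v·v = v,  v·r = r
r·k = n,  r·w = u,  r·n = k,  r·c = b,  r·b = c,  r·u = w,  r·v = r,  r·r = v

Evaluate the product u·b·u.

u·b = n
n·u = b

b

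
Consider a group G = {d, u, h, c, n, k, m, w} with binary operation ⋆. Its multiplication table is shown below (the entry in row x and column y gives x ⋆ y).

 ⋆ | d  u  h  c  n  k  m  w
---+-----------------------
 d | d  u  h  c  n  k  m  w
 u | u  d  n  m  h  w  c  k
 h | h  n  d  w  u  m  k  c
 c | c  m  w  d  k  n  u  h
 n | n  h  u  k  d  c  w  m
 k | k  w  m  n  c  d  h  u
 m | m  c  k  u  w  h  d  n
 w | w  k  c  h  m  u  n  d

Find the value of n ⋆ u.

h

Read row n, column u: n ⋆ u = h.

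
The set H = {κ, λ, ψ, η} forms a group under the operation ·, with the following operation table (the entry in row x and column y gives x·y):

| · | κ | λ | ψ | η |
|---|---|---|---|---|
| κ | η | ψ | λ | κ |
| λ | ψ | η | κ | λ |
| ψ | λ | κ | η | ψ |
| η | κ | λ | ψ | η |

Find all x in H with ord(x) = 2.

{κ, λ, ψ}

Identity is η. Compute the order of each non-identity element by repeated multiplication:
  κ: κ → η  (order 2)
  λ: λ → η  (order 2)
  ψ: ψ → η  (order 2)
Elements of order 2: {κ, λ, ψ}.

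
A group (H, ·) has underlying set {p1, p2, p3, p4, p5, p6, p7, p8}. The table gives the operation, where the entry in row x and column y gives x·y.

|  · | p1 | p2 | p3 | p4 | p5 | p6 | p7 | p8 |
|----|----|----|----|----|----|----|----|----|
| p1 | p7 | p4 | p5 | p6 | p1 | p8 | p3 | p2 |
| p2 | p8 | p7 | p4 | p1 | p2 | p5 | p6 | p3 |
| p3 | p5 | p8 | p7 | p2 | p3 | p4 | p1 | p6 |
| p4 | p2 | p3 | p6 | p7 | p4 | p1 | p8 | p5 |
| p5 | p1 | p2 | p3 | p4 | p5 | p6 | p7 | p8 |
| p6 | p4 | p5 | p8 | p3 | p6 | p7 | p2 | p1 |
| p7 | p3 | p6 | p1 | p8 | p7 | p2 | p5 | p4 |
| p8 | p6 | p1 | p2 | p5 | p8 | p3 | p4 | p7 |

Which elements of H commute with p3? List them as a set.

{p1, p3, p5, p7}

Compare row p3 with column p3 entry by entry.
p1·p3 = p5 = p3·p1, so p1 commutes with p3.
p4·p3 = p6 but p3·p4 = p2, so p4 does not.
Collecting the elements that commute with p3: C(p3) = {p1, p3, p5, p7}.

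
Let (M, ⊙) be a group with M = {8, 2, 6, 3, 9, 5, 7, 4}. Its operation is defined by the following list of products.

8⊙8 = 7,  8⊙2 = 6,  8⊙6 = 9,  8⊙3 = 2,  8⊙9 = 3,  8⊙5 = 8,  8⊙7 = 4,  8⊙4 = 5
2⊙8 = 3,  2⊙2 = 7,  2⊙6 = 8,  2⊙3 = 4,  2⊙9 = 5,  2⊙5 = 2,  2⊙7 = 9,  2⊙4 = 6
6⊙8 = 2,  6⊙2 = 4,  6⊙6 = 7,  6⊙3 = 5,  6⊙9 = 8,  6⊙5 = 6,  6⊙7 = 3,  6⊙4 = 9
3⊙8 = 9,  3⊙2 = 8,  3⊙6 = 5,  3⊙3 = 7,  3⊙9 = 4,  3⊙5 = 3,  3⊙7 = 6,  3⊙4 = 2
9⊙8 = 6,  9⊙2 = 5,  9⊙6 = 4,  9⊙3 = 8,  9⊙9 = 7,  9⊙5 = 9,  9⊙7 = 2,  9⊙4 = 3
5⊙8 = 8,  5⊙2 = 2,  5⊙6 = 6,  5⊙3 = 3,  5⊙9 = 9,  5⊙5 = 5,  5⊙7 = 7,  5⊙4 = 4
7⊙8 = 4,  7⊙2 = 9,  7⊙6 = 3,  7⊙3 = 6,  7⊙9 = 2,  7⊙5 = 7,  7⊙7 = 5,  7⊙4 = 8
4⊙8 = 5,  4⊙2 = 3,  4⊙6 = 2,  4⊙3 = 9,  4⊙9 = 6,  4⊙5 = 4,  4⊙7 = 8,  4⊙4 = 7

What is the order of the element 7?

2

The identity element is 5 (its row matches the header).
7^1 = 7
7^2 = 7 ⊙ 7 = 5
The first power of 7 equal to the identity is 7^2, so ord(7) = 2.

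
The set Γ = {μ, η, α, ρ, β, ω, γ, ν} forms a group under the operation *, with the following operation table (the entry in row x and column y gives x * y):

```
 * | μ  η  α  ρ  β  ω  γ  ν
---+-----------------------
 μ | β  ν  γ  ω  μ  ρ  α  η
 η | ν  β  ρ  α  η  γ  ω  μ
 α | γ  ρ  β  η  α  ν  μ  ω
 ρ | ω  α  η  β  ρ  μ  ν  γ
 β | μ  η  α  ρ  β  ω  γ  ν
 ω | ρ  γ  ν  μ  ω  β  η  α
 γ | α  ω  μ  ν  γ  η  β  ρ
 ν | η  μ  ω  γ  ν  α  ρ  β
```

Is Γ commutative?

Yes

Check whether the table is symmetric across its main diagonal.
Every entry (row x, col y) equals the entry (row y, col x), so Γ is abelian.
(In fact Γ ≅ the elementary abelian group (Z_2)^3.)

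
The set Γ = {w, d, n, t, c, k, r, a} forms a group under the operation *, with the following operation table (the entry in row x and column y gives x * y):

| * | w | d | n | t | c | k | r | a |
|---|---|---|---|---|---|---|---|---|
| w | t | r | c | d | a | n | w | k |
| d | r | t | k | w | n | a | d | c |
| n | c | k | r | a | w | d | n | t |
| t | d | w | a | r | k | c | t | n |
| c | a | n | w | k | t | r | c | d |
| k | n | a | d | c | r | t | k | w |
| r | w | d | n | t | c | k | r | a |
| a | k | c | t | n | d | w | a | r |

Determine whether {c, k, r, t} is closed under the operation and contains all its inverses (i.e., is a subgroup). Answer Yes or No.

{c, k, r, t} contains the identity r.
Checking products: every product of two elements of {c, k, r, t} (read from the table) lies in {c, k, r, t}, so the set is closed.
In a finite group, a nonempty closed subset is a subgroup. So {c, k, r, t} ≤ Γ.

Yes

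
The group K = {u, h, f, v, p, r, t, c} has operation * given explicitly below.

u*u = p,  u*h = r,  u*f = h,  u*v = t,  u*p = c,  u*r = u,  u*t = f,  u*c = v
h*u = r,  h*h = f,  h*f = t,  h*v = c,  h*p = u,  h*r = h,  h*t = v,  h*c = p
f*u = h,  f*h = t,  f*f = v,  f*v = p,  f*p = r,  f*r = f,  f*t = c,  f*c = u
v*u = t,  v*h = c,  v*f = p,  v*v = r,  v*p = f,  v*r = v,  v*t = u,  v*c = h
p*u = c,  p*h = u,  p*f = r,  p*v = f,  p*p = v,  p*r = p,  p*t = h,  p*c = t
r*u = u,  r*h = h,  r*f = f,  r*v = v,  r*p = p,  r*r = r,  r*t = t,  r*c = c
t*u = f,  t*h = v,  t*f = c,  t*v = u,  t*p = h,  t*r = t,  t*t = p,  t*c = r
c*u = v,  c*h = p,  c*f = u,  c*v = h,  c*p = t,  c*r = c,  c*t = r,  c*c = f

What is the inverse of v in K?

v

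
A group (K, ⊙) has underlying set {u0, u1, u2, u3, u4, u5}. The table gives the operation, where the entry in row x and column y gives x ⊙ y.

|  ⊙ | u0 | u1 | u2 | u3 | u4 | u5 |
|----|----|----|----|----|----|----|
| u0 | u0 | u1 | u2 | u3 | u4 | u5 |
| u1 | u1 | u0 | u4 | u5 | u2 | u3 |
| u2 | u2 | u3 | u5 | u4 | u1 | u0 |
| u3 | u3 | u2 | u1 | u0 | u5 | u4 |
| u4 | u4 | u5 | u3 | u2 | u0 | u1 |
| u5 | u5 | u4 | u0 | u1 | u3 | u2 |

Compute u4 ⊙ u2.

u3

Read row u4, column u2: u4 ⊙ u2 = u3.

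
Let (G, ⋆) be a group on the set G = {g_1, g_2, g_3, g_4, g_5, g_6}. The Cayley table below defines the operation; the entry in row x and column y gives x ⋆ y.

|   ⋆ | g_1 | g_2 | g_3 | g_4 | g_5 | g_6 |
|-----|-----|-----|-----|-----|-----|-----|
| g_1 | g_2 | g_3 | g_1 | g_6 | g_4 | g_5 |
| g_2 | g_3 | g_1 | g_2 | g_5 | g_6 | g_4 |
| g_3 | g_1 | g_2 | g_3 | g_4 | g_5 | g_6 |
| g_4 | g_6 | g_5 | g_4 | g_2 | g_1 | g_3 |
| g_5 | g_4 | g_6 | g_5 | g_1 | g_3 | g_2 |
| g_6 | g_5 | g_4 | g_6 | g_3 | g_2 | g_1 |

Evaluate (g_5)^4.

g_5^1 = g_5
g_5^2 = g_5 ⋆ g_5 = g_3
g_5^3 = g_3 ⋆ g_5 = g_5
g_5^4 = g_5 ⋆ g_5 = g_3

g_3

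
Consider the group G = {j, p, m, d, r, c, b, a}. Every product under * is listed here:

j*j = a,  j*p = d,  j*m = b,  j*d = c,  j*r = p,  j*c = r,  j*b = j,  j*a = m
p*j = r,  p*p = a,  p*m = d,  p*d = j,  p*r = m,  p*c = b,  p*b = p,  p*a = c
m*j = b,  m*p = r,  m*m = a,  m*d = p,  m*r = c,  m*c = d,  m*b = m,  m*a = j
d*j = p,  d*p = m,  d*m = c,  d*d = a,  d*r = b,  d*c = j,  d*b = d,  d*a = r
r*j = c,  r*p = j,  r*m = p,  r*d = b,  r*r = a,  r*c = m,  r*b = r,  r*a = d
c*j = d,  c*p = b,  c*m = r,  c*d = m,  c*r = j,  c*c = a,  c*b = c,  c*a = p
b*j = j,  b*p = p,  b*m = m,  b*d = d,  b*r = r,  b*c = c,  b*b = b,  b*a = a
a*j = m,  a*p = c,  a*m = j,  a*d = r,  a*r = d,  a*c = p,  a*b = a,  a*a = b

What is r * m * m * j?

p

r * m = p
p * m = d
d * j = p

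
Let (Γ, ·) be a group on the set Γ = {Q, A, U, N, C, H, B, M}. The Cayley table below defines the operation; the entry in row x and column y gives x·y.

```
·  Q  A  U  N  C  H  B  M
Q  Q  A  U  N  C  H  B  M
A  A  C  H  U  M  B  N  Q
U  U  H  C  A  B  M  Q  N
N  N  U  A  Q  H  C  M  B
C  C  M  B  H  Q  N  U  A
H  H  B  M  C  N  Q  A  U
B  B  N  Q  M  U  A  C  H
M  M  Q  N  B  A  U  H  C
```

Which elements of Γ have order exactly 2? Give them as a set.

{C, H, N}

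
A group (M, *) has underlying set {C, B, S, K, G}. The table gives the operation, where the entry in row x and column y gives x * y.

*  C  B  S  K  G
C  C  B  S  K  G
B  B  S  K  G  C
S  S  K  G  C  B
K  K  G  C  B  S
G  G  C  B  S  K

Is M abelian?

Yes

Check whether the table is symmetric across its main diagonal.
Every entry (row x, col y) equals the entry (row y, col x), so M is abelian.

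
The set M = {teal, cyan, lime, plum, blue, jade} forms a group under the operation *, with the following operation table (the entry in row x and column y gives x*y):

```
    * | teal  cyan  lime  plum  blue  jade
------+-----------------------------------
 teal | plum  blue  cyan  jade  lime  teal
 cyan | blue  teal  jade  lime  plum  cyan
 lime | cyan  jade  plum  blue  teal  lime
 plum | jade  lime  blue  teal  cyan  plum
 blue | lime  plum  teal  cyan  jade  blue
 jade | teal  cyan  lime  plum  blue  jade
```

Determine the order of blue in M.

2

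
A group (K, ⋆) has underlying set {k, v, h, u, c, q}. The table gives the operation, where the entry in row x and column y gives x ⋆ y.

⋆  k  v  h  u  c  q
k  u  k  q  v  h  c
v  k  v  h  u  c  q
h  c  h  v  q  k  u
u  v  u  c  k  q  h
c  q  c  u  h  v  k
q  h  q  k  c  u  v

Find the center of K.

An element z is central iff its row equals its column in the table.
For k: k ⋆ c = h ≠ q = c ⋆ k, so k ∉ Z.
Checking each element this way leaves Z(K) = {v}.

{v}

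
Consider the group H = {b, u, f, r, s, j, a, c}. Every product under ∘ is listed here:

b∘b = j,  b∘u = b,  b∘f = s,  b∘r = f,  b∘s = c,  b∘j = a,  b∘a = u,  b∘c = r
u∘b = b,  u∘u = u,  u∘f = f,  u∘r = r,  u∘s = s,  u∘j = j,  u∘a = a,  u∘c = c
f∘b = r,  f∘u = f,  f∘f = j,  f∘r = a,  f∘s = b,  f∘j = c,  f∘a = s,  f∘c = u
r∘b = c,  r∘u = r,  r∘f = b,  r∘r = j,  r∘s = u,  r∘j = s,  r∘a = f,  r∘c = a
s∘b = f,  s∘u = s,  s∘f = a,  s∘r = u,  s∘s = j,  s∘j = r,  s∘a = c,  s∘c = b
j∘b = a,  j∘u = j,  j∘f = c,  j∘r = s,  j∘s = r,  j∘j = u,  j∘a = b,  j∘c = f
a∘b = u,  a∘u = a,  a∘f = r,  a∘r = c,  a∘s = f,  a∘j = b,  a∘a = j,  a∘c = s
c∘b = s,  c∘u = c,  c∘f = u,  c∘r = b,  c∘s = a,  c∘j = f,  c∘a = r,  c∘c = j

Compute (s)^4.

u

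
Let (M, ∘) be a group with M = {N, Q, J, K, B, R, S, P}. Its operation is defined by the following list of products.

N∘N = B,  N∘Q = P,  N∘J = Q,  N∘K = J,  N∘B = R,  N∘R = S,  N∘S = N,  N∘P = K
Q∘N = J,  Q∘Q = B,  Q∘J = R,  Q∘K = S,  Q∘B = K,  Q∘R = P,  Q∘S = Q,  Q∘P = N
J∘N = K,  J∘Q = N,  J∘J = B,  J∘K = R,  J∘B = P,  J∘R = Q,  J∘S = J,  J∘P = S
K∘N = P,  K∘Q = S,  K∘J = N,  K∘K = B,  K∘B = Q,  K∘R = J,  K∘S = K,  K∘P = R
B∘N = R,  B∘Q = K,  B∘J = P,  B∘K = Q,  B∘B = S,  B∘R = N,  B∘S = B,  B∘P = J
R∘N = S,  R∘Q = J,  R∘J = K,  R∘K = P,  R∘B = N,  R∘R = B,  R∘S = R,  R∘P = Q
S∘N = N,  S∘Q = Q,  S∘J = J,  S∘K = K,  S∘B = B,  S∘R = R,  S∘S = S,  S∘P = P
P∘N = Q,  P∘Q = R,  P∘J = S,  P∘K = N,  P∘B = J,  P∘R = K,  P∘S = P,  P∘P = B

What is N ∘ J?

Q

Read row N, column J: N ∘ J = Q.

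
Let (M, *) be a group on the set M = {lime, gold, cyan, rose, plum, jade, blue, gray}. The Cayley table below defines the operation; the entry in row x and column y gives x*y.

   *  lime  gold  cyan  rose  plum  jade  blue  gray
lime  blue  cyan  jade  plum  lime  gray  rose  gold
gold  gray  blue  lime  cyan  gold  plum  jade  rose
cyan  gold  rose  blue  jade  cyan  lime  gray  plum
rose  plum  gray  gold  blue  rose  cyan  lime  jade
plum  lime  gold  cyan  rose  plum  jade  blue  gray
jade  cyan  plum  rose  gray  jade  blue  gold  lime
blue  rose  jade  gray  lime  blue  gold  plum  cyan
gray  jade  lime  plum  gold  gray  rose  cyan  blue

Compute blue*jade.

Read row blue, column jade: blue*jade = gold.

gold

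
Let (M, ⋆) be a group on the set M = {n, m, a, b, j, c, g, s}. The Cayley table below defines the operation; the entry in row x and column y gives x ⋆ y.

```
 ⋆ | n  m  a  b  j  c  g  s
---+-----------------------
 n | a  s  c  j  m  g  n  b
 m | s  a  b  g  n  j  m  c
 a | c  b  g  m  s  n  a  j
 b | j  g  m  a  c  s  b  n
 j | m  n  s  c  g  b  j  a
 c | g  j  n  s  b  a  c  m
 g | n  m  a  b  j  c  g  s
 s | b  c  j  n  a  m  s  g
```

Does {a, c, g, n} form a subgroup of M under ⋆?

{a, c, g, n} contains the identity g.
Checking products: every product of two elements of {a, c, g, n} (read from the table) lies in {a, c, g, n}, so the set is closed.
In a finite group, a nonempty closed subset is a subgroup. So {a, c, g, n} ≤ M.

Yes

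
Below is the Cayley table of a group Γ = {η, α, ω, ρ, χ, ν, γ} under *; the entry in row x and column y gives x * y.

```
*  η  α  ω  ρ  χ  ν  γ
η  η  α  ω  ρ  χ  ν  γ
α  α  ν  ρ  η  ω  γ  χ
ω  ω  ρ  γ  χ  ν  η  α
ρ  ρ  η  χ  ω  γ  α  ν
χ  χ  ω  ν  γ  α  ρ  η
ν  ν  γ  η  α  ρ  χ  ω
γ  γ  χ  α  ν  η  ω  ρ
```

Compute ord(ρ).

The identity element is η (its row matches the header).
ρ^1 = ρ
ρ^2 = ρ * ρ = ω
ρ^3 = ω * ρ = χ
ρ^4 = χ * ρ = γ
ρ^5 = γ * ρ = ν
ρ^6 = ν * ρ = α
ρ^7 = α * ρ = η
The first power of ρ equal to the identity is ρ^7, so ord(ρ) = 7.

7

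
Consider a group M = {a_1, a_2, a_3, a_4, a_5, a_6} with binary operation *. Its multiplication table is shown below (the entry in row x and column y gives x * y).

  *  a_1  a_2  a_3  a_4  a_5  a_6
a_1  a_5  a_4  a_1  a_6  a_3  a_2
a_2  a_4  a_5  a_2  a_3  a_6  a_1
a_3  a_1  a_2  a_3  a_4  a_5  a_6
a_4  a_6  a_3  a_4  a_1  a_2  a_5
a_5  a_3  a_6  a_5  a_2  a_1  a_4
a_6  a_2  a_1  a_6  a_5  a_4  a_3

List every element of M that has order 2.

{a_6}

Identity is a_3. Compute the order of each non-identity element by repeated multiplication:
  a_1: a_1 → a_5 → a_3  (order 3)
  a_2: a_2 → a_5 → a_6 → a_1 → a_4 → a_3  (order 6)
  a_4: a_4 → a_1 → a_6 → a_5 → a_2 → a_3  (order 6)
  a_5: a_5 → a_1 → a_3  (order 3)
  a_6: a_6 → a_3  (order 2)
Elements of order 2: {a_6}.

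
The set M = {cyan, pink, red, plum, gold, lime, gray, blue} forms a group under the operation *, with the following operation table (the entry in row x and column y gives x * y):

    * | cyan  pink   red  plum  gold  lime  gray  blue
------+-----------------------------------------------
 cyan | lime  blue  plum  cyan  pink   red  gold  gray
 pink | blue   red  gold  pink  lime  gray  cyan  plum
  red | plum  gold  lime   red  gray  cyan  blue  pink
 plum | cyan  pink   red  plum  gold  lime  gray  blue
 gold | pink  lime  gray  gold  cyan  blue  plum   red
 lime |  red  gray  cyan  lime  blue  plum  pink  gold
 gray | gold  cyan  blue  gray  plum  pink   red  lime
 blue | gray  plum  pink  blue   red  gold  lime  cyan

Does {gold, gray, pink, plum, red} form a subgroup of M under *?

gold * gold = cyan, which is not in {gold, gray, pink, plum, red}.
The subset is not closed under *, so it is not a subgroup.

No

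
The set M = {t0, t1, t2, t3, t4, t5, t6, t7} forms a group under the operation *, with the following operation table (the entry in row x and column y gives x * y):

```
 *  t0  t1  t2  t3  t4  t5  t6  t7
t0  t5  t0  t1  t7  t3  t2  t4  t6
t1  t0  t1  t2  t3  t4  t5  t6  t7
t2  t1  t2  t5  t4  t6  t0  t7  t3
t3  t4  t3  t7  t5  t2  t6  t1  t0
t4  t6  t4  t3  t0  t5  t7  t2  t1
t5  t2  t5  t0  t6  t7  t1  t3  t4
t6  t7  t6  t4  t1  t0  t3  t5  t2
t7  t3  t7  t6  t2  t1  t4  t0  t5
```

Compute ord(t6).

The identity element is t1 (its row matches the header).
t6^1 = t6
t6^2 = t6 * t6 = t5
t6^3 = t5 * t6 = t3
t6^4 = t3 * t6 = t1
The first power of t6 equal to the identity is t6^4, so ord(t6) = 4.
(Structurally, M here is isomorphic to the quaternion group Q_8.)

4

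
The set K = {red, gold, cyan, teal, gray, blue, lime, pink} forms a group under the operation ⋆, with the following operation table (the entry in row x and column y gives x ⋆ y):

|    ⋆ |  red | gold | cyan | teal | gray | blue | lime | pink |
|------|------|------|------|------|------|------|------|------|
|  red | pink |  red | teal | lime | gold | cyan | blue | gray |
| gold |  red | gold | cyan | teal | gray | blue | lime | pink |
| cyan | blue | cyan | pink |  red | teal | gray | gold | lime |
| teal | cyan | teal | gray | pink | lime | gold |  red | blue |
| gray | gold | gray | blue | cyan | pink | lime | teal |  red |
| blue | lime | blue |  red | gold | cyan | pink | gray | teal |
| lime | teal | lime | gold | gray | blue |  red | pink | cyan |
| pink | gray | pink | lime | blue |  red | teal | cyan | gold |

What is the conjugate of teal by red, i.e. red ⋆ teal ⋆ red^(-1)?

The identity is gold. In row red, the entry gold sits in column gray, so red^(-1) = gray.
red ⋆ teal = lime
lime ⋆ gray = blue

blue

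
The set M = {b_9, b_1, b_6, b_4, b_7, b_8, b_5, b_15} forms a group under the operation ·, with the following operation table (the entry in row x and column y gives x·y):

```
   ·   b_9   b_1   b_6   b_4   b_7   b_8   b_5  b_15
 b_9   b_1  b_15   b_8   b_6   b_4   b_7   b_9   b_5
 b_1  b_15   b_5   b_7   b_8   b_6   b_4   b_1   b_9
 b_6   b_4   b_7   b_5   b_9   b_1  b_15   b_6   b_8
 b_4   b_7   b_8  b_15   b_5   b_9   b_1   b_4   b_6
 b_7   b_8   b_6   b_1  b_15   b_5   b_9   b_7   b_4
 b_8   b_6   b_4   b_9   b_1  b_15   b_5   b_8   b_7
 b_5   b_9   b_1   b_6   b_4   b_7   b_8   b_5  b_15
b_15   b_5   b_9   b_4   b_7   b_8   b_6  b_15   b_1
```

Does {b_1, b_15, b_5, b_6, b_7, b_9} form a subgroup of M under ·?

b_15·b_6 = b_4, which is not in {b_1, b_15, b_5, b_6, b_7, b_9}.
The subset is not closed under ·, so it is not a subgroup.

No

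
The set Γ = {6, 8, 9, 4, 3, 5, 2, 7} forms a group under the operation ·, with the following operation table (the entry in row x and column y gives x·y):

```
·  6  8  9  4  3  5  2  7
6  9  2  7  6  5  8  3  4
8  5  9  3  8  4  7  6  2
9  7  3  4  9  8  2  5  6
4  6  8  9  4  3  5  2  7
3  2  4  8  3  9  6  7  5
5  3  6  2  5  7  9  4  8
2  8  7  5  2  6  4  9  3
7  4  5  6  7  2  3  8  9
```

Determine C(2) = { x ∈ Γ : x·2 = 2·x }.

Compare row 2 with column 2 entry by entry.
5·2 = 4 = 2·5, so 5 commutes with 2.
6·2 = 3 but 2·6 = 8, so 6 does not.
Collecting the elements that commute with 2: C(2) = {2, 4, 5, 9}.

{2, 4, 5, 9}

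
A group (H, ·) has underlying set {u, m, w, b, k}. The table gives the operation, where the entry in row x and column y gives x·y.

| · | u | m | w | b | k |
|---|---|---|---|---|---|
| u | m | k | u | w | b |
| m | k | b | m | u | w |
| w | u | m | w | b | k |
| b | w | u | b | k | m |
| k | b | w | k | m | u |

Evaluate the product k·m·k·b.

m

k·m = w
w·k = k
k·b = m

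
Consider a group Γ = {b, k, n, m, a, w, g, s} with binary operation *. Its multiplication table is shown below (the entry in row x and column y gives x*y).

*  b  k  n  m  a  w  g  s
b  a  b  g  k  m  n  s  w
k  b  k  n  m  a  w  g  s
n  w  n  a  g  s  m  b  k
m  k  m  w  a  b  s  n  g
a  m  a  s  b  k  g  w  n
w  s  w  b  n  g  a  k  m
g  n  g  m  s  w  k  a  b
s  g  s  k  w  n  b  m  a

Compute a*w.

g

Read row a, column w: a*w = g.
(Structurally, Γ here is isomorphic to the quaternion group Q_8.)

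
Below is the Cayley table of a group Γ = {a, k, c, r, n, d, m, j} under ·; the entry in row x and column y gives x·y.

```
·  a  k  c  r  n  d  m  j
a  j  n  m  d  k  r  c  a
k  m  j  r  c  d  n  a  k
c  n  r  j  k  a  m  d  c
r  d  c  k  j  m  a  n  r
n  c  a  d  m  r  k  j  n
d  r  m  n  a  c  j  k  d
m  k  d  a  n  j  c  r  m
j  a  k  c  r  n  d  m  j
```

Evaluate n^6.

r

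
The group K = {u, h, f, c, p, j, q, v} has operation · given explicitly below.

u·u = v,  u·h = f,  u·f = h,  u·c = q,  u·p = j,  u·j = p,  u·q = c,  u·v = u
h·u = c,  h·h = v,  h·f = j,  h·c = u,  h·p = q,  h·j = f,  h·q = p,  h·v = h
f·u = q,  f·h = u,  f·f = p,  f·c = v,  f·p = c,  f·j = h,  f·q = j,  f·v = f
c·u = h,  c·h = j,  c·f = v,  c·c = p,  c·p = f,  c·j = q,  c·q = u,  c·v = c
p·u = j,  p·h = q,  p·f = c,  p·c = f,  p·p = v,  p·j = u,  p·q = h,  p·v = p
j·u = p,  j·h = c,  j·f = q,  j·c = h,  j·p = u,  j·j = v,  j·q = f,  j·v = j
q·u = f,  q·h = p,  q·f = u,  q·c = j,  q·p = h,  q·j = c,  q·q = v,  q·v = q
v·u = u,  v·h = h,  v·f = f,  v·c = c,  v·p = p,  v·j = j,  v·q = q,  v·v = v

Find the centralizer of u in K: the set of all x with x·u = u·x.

Compare row u with column u entry by entry.
j·u = p = u·j, so j commutes with u.
q·u = f but u·q = c, so q does not.
Collecting the elements that commute with u: C(u) = {j, p, u, v}.

{j, p, u, v}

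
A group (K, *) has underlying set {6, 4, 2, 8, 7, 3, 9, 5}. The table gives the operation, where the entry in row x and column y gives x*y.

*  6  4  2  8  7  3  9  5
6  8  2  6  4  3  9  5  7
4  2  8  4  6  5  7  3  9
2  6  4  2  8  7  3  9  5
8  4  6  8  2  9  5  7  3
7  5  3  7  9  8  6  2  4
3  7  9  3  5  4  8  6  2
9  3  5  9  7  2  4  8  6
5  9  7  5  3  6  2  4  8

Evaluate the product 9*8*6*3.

2

9*8 = 7
7*6 = 5
5*3 = 2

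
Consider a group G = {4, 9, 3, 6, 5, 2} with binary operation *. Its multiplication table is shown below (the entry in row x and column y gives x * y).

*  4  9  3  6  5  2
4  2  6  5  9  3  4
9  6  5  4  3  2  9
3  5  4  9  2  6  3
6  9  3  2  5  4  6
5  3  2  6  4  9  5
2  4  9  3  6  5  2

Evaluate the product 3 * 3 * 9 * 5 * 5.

3 * 3 = 9
9 * 9 = 5
5 * 5 = 9
9 * 5 = 2

2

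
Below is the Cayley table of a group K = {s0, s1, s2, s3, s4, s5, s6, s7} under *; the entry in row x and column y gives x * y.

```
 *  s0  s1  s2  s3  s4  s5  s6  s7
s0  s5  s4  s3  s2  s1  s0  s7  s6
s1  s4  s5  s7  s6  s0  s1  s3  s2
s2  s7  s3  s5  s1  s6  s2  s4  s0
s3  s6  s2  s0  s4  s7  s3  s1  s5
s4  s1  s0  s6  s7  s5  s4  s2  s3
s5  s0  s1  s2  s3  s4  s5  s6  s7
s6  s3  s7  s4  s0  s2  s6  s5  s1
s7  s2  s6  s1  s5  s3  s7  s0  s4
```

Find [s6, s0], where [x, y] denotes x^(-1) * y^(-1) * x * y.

Identity is s5; from the table s6^(-1) = s6 and s0^(-1) = s0.
s6 * s0 = s3
s3 * s6 = s1
s1 * s0 = s4

s4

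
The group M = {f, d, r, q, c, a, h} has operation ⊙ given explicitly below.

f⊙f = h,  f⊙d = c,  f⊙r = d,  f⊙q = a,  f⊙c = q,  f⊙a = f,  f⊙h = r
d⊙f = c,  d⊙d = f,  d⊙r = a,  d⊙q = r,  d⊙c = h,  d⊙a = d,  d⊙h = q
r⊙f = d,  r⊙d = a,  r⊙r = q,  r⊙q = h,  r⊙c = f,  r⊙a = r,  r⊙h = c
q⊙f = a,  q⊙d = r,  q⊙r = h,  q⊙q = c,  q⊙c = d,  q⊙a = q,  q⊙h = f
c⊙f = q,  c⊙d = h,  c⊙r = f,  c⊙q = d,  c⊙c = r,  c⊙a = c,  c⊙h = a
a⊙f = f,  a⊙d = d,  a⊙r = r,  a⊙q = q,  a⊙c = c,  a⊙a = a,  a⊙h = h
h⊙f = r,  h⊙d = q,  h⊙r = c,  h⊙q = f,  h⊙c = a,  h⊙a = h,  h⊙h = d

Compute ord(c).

7

The identity element is a (its row matches the header).
c^1 = c
c^2 = c ⊙ c = r
c^3 = r ⊙ c = f
c^4 = f ⊙ c = q
c^5 = q ⊙ c = d
c^6 = d ⊙ c = h
c^7 = h ⊙ c = a
The first power of c equal to the identity is c^7, so ord(c) = 7.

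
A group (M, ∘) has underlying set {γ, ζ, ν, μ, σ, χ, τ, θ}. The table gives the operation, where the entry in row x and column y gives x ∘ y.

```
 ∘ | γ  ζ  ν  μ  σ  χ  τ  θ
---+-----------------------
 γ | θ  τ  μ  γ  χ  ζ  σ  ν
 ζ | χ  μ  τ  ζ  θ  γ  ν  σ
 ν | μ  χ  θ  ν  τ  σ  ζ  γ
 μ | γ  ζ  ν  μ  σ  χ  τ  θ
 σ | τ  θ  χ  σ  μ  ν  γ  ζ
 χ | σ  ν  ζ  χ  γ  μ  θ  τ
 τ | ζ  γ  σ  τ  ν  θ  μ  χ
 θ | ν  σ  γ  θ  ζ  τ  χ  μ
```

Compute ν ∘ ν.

θ

Read row ν, column ν: ν ∘ ν = θ.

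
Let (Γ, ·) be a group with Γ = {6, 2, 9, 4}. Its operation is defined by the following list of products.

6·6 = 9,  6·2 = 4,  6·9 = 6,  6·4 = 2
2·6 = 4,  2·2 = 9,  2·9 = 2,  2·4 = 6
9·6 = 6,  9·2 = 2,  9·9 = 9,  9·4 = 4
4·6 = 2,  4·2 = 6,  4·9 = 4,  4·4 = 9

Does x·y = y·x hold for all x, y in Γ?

Check whether the table is symmetric across its main diagonal.
Every entry (row x, col y) equals the entry (row y, col x), so Γ is abelian.

Yes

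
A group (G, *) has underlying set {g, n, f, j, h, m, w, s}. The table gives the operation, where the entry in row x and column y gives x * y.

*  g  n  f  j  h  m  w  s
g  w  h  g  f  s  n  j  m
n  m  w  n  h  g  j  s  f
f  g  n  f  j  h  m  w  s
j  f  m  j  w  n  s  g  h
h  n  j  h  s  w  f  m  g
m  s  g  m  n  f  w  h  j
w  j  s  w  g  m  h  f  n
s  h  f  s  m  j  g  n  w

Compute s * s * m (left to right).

h

s * s = w
w * m = h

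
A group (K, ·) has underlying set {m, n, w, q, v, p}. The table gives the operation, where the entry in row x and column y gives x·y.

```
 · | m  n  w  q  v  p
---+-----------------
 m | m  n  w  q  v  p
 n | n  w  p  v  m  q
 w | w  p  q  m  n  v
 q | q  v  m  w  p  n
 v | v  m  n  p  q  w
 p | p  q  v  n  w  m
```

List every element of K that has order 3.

Identity is m. Compute the order of each non-identity element by repeated multiplication:
  n: n → w → p → q → v → m  (order 6)
  w: w → q → m  (order 3)
  q: q → w → m  (order 3)
  v: v → q → p → w → n → m  (order 6)
  p: p → m  (order 2)
Elements of order 3: {q, w}.

{q, w}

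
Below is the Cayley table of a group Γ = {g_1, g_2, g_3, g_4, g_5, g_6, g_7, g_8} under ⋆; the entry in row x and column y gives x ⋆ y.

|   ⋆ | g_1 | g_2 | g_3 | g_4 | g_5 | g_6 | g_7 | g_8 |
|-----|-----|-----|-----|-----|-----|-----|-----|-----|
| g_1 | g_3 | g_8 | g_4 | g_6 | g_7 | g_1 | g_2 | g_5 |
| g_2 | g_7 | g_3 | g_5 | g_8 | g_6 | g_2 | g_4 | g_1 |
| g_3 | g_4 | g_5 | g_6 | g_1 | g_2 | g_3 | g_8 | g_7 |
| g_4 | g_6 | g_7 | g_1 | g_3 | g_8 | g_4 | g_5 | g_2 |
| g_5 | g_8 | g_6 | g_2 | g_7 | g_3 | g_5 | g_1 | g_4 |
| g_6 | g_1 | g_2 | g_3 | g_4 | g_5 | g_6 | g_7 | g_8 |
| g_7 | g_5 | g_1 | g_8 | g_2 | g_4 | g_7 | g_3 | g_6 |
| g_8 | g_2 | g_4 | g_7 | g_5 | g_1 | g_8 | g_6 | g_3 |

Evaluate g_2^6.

g_3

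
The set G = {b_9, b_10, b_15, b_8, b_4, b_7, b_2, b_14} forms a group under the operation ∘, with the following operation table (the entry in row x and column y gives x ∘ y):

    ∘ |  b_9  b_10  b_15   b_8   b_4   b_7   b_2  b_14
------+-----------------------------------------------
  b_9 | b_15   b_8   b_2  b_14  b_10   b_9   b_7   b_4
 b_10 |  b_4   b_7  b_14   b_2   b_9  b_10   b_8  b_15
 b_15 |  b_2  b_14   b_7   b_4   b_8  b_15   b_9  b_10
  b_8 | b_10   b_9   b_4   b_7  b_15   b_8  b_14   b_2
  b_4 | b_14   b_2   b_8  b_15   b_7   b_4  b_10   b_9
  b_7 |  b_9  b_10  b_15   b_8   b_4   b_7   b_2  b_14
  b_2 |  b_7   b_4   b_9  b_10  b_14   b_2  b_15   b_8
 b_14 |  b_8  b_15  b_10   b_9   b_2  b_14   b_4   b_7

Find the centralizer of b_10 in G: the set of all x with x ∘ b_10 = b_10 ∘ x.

Compare row b_10 with column b_10 entry by entry.
b_15 ∘ b_10 = b_14 = b_10 ∘ b_15, so b_15 commutes with b_10.
b_9 ∘ b_10 = b_8 but b_10 ∘ b_9 = b_4, so b_9 does not.
Collecting the elements that commute with b_10: C(b_10) = {b_10, b_14, b_15, b_7}.

{b_10, b_14, b_15, b_7}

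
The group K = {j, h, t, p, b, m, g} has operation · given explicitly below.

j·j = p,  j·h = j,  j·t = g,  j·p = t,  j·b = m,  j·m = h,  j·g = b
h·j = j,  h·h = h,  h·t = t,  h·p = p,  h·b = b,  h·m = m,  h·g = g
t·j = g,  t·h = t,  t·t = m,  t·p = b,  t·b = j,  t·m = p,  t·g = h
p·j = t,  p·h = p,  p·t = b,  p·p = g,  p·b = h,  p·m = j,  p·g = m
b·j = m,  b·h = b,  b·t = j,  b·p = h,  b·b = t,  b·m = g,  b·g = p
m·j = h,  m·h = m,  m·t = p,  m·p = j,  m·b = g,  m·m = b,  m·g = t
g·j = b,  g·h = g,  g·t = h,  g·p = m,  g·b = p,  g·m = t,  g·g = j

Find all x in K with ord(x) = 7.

{b, g, j, m, p, t}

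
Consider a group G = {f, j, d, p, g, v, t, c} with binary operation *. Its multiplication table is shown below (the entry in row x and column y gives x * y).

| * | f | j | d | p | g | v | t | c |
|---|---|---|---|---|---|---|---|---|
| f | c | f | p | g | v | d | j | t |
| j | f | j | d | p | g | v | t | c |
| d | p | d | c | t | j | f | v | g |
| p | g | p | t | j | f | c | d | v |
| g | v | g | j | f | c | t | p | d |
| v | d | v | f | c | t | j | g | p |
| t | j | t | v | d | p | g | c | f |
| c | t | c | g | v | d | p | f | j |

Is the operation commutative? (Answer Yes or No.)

Yes

Check whether the table is symmetric across its main diagonal.
Every entry (row x, col y) equals the entry (row y, col x), so G is abelian.
(In fact G ≅ Z_2 x Z_4.)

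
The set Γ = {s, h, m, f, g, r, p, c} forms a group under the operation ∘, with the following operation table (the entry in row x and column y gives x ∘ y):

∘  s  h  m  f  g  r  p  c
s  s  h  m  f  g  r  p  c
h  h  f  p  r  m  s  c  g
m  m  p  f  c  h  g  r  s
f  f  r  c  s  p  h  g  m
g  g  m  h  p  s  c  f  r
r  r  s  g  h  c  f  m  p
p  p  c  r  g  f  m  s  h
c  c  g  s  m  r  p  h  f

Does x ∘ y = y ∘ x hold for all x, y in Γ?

Check whether the table is symmetric across its main diagonal.
Every entry (row x, col y) equals the entry (row y, col x), so Γ is abelian.

Yes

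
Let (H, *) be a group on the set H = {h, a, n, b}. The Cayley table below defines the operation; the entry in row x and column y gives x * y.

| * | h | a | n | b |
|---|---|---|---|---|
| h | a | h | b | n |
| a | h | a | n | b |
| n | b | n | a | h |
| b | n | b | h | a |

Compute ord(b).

2

The identity element is a (its row matches the header).
b^1 = b
b^2 = b * b = a
The first power of b equal to the identity is b^2, so ord(b) = 2.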